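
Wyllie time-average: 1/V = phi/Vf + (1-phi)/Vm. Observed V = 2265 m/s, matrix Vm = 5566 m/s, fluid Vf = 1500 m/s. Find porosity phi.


1/V - 1/Vm = 1/2265 - 1/5566 = 0.00026184
1/Vf - 1/Vm = 1/1500 - 1/5566 = 0.000487
phi = 0.00026184 / 0.000487 = 0.5377

0.5377


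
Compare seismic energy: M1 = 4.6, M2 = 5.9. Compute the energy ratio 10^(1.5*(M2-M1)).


M2 - M1 = 5.9 - 4.6 = 1.3
1.5 * 1.3 = 1.95
ratio = 10^1.95 = 89.13

89.13


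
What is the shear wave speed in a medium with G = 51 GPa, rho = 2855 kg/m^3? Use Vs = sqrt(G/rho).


Convert G to Pa: G = 51e9 Pa
Compute G/rho = 51e9 / 2855 = 17863397.5482
Vs = sqrt(17863397.5482) = 4226.51 m/s

4226.51


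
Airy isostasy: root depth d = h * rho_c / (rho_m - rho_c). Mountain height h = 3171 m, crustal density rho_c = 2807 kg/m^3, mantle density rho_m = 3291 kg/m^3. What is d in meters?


rho_m - rho_c = 3291 - 2807 = 484
d = 3171 * 2807 / 484
= 8900997 / 484
= 18390.49 m

18390.49


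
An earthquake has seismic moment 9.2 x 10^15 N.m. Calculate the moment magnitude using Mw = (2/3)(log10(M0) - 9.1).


log10(M0) = log10(9.2 x 10^15) = 15.9638
Mw = 2/3 * (15.9638 - 9.1)
= 2/3 * 6.8638
= 4.58

4.58


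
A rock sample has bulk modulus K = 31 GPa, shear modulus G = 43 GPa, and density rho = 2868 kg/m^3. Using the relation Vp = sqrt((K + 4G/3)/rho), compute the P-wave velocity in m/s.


First compute the effective modulus:
K + 4G/3 = 31e9 + 4*43e9/3 = 88333333333.33 Pa
Then divide by density:
88333333333.33 / 2868 = 30799628.08 Pa/(kg/m^3)
Take the square root:
Vp = sqrt(30799628.08) = 5549.74 m/s

5549.74


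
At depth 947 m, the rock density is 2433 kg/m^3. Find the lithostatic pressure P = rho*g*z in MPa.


P = rho * g * z / 1e6
= 2433 * 9.81 * 947 / 1e6
= 22602740.31 / 1e6
= 22.6027 MPa

22.6027


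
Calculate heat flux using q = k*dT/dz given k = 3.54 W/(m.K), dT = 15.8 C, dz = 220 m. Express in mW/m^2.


q = k * dT / dz * 1000
= 3.54 * 15.8 / 220 * 1000
= 0.254236 * 1000
= 254.2364 mW/m^2

254.2364


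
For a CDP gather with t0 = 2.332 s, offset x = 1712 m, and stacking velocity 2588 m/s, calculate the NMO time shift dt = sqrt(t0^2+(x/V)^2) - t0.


x/Vnmo = 1712/2588 = 0.661515
(x/Vnmo)^2 = 0.437602
t0^2 = 5.438224
sqrt(5.438224 + 0.437602) = 2.42401
dt = 2.42401 - 2.332 = 0.09201

0.09201


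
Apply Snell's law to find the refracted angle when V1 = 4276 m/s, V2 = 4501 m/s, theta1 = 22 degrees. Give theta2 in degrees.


sin(theta1) = sin(22 deg) = 0.374607
sin(theta2) = V2/V1 * sin(theta1) = 4501/4276 * 0.374607 = 0.394318
theta2 = arcsin(0.394318) = 23.2235 degrees

23.2235


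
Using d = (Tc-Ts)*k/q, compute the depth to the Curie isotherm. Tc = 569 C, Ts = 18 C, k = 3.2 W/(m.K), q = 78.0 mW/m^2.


T_Curie - T_surf = 569 - 18 = 551 C
Convert q to W/m^2: 78.0 mW/m^2 = 0.078 W/m^2
d = 551 * 3.2 / 0.078 = 22605.13 m

22605.13


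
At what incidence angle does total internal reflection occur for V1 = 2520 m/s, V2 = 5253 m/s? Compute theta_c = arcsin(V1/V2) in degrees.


V1/V2 = 2520/5253 = 0.479726
theta_c = arcsin(0.479726) = 28.6675 degrees

28.6675


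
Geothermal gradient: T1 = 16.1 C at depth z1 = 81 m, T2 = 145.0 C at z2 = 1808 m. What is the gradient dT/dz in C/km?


dT = 145.0 - 16.1 = 128.9 C
dz = 1808 - 81 = 1727 m
gradient = dT/dz * 1000 = 128.9/1727 * 1000 = 74.6381 C/km

74.6381


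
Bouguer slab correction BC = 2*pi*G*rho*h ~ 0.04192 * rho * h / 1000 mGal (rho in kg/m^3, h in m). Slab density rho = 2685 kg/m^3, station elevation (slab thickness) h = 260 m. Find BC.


BC = 0.04192 * rho * h / 1000
= 0.04192 * 2685 * 260 / 1000
= 29.2644 mGal

29.2644


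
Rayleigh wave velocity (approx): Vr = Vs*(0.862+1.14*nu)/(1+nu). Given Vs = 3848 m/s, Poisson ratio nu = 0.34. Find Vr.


Numerator factor = 0.862 + 1.14*0.34 = 1.2496
Denominator = 1 + 0.34 = 1.34
Vr = 3848 * 1.2496 / 1.34 = 3588.4 m/s

3588.4


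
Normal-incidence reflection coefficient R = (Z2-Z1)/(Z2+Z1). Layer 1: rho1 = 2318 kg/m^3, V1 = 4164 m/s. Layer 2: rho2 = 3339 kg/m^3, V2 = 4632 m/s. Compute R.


Z1 = 2318 * 4164 = 9652152
Z2 = 3339 * 4632 = 15466248
R = (15466248 - 9652152) / (15466248 + 9652152) = 5814096 / 25118400 = 0.2315

0.2315


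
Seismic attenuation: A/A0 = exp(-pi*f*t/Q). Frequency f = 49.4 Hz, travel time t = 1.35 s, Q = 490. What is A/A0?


pi*f*t/Q = pi*49.4*1.35/490 = 0.427577
A/A0 = exp(-0.427577) = 0.652087

0.652087


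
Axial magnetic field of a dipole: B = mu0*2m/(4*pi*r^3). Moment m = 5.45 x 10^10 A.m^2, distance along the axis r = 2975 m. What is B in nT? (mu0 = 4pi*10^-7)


m = 5.45 x 10^10 = 54500000000 A.m^2
2m = 109000000000 A.m^2
r^3 = 2975^3 = 26330609375
B = (4pi*10^-7) * 109000000000 / (4*pi * 26330609375) * 1e9
= 136973.439697 / 330880195908.17 * 1e9
= 413.9669 nT

413.9669


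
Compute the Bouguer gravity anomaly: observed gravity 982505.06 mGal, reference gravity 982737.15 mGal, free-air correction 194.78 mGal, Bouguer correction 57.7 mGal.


BA = g_obs - g_ref + FAC - BC
= 982505.06 - 982737.15 + 194.78 - 57.7
= -95.01 mGal

-95.01


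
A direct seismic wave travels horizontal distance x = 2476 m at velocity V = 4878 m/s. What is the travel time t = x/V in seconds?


t = x / V
= 2476 / 4878
= 0.5076 s

0.5076


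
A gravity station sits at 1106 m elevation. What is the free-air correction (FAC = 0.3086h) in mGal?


FAC = 0.3086 * h
= 0.3086 * 1106
= 341.3116 mGal

341.3116


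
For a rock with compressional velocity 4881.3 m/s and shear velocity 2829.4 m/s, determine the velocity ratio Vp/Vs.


Vp/Vs = 4881.3 / 2829.4
= 1.7252

1.7252


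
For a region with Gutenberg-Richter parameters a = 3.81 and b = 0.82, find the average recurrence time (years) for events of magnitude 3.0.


log10(N) = 3.81 - 0.82*3.0 = 1.35
N = 10^1.35 = 22.387211
T = 1/N = 1/22.387211 = 0.0447 years

0.0447


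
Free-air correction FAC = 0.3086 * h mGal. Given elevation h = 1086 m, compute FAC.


FAC = 0.3086 * h
= 0.3086 * 1086
= 335.1396 mGal

335.1396


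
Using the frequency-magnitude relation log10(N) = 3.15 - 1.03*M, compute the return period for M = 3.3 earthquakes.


log10(N) = 3.15 - 1.03*3.3 = -0.249
N = 10^-0.249 = 0.563638
T = 1/N = 1/0.563638 = 1.7742 years

1.7742


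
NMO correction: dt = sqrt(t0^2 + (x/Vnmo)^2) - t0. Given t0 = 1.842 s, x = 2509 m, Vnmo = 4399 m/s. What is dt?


x/Vnmo = 2509/4399 = 0.570357
(x/Vnmo)^2 = 0.325307
t0^2 = 3.392964
sqrt(3.392964 + 0.325307) = 1.928282
dt = 1.928282 - 1.842 = 0.086282

0.086282


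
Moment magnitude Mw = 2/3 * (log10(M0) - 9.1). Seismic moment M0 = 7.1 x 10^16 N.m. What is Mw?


log10(M0) = log10(7.1 x 10^16) = 16.8513
Mw = 2/3 * (16.8513 - 9.1)
= 2/3 * 7.7513
= 5.17

5.17


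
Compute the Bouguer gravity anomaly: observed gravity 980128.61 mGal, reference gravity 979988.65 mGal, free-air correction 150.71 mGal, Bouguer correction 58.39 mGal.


BA = g_obs - g_ref + FAC - BC
= 980128.61 - 979988.65 + 150.71 - 58.39
= 232.28 mGal

232.28


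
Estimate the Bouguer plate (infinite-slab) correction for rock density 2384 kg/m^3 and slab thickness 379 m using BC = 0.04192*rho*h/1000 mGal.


BC = 0.04192 * rho * h / 1000
= 0.04192 * 2384 * 379 / 1000
= 37.8762 mGal

37.8762


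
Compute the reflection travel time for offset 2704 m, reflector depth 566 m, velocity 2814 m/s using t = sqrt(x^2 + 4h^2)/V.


x^2 + 4h^2 = 2704^2 + 4*566^2 = 7311616 + 1281424 = 8593040
sqrt(8593040) = 2931.3887
t = 2931.3887 / 2814 = 1.0417 s

1.0417


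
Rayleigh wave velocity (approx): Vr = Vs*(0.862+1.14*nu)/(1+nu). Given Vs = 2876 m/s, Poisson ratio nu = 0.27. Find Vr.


Numerator factor = 0.862 + 1.14*0.27 = 1.1698
Denominator = 1 + 0.27 = 1.27
Vr = 2876 * 1.1698 / 1.27 = 2649.09 m/s

2649.09


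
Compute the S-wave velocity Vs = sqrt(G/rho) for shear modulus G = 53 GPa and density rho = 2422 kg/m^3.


Convert G to Pa: G = 53e9 Pa
Compute G/rho = 53e9 / 2422 = 21882741.5359
Vs = sqrt(21882741.5359) = 4677.9 m/s

4677.9


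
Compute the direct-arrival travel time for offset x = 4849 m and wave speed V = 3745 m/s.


t = x / V
= 4849 / 3745
= 1.2948 s

1.2948


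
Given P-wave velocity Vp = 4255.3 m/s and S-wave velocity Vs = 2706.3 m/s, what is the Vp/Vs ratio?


Vp/Vs = 4255.3 / 2706.3
= 1.5724

1.5724


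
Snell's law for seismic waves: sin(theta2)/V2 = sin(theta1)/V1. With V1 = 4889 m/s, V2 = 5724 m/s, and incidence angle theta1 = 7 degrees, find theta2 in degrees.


sin(theta1) = sin(7 deg) = 0.121869
sin(theta2) = V2/V1 * sin(theta1) = 5724/4889 * 0.121869 = 0.142684
theta2 = arcsin(0.142684) = 8.2032 degrees

8.2032


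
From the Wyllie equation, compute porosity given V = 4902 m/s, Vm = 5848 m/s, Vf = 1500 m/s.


1/V - 1/Vm = 1/4902 - 1/5848 = 3.3e-05
1/Vf - 1/Vm = 1/1500 - 1/5848 = 0.00049567
phi = 3.3e-05 / 0.00049567 = 0.0666

0.0666


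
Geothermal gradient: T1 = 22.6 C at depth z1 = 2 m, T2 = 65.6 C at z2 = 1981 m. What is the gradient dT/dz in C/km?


dT = 65.6 - 22.6 = 43.0 C
dz = 1981 - 2 = 1979 m
gradient = dT/dz * 1000 = 43.0/1979 * 1000 = 21.7281 C/km

21.7281


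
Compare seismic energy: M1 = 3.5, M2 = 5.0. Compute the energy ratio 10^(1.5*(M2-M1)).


M2 - M1 = 5.0 - 3.5 = 1.5
1.5 * 1.5 = 2.25
ratio = 10^2.25 = 177.83

177.83


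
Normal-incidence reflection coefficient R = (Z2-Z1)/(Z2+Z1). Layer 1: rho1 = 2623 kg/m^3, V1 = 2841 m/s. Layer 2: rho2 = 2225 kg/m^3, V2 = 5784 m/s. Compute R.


Z1 = 2623 * 2841 = 7451943
Z2 = 2225 * 5784 = 12869400
R = (12869400 - 7451943) / (12869400 + 7451943) = 5417457 / 20321343 = 0.2666

0.2666


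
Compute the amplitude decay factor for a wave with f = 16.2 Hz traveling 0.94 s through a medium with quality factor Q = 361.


pi*f*t/Q = pi*16.2*0.94/361 = 0.132521
A/A0 = exp(-0.132521) = 0.875884

0.875884


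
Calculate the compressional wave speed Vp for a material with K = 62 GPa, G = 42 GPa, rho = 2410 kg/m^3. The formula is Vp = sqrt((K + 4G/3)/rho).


First compute the effective modulus:
K + 4G/3 = 62e9 + 4*42e9/3 = 118000000000.0 Pa
Then divide by density:
118000000000.0 / 2410 = 48962655.6017 Pa/(kg/m^3)
Take the square root:
Vp = sqrt(48962655.6017) = 6997.33 m/s

6997.33


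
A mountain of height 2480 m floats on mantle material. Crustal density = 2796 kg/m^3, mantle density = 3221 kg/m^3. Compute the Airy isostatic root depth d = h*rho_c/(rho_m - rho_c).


rho_m - rho_c = 3221 - 2796 = 425
d = 2480 * 2796 / 425
= 6934080 / 425
= 16315.48 m

16315.48


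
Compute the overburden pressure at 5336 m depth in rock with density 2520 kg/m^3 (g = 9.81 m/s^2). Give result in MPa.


P = rho * g * z / 1e6
= 2520 * 9.81 * 5336 / 1e6
= 131912323.2 / 1e6
= 131.9123 MPa

131.9123


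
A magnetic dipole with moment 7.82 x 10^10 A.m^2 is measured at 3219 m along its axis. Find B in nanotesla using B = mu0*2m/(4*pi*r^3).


m = 7.82 x 10^10 = 78200000000 A.m^2
2m = 156400000000 A.m^2
r^3 = 3219^3 = 33355152459
B = (4pi*10^-7) * 156400000000 / (4*pi * 33355152459) * 1e9
= 196538.036409 / 419153207698.25 * 1e9
= 468.8931 nT

468.8931


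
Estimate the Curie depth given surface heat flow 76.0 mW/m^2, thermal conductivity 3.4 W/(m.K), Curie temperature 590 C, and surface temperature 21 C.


T_Curie - T_surf = 590 - 21 = 569 C
Convert q to W/m^2: 76.0 mW/m^2 = 0.076 W/m^2
d = 569 * 3.4 / 0.076 = 25455.26 m

25455.26


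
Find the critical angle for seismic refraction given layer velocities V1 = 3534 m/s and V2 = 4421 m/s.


V1/V2 = 3534/4421 = 0.799367
theta_c = arcsin(0.799367) = 53.0697 degrees

53.0697


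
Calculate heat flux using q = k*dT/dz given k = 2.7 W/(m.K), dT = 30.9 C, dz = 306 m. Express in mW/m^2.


q = k * dT / dz * 1000
= 2.7 * 30.9 / 306 * 1000
= 0.272647 * 1000
= 272.6471 mW/m^2

272.6471


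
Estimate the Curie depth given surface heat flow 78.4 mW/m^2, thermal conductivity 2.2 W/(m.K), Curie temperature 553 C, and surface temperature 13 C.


T_Curie - T_surf = 553 - 13 = 540 C
Convert q to W/m^2: 78.4 mW/m^2 = 0.0784 W/m^2
d = 540 * 2.2 / 0.0784 = 15153.06 m

15153.06


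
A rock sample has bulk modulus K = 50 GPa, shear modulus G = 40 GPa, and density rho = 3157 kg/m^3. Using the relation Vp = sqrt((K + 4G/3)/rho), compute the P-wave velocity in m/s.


First compute the effective modulus:
K + 4G/3 = 50e9 + 4*40e9/3 = 103333333333.33 Pa
Then divide by density:
103333333333.33 / 3157 = 32731496.1461 Pa/(kg/m^3)
Take the square root:
Vp = sqrt(32731496.1461) = 5721.14 m/s

5721.14


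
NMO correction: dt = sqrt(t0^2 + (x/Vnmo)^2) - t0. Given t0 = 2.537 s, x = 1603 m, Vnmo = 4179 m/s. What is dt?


x/Vnmo = 1603/4179 = 0.383585
(x/Vnmo)^2 = 0.147137
t0^2 = 6.436369
sqrt(6.436369 + 0.147137) = 2.565834
dt = 2.565834 - 2.537 = 0.028834

0.028834


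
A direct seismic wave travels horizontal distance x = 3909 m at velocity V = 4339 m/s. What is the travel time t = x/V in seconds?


t = x / V
= 3909 / 4339
= 0.9009 s

0.9009


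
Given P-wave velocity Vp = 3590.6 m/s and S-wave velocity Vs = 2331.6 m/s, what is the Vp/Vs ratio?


Vp/Vs = 3590.6 / 2331.6
= 1.54

1.54


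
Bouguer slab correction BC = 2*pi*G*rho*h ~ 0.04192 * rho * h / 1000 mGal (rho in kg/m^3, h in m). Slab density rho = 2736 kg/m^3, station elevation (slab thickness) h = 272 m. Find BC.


BC = 0.04192 * rho * h / 1000
= 0.04192 * 2736 * 272 / 1000
= 31.1965 mGal

31.1965


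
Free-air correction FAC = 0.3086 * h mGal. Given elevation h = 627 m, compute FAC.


FAC = 0.3086 * h
= 0.3086 * 627
= 193.4922 mGal

193.4922


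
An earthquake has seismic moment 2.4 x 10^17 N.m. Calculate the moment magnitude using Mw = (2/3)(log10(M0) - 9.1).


log10(M0) = log10(2.4 x 10^17) = 17.3802
Mw = 2/3 * (17.3802 - 9.1)
= 2/3 * 8.2802
= 5.52

5.52


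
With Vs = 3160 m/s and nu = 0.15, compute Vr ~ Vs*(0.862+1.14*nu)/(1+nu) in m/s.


Numerator factor = 0.862 + 1.14*0.15 = 1.033
Denominator = 1 + 0.15 = 1.15
Vr = 3160 * 1.033 / 1.15 = 2838.5 m/s

2838.5


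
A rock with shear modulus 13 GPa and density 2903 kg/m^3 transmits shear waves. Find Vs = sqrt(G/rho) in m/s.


Convert G to Pa: G = 13e9 Pa
Compute G/rho = 13e9 / 2903 = 4478126.0765
Vs = sqrt(4478126.0765) = 2116.16 m/s

2116.16


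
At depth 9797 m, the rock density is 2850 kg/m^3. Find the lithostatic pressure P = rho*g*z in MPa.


P = rho * g * z / 1e6
= 2850 * 9.81 * 9797 / 1e6
= 273909424.5 / 1e6
= 273.9094 MPa

273.9094


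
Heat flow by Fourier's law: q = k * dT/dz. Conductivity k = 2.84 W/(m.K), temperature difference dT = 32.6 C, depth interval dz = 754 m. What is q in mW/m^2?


q = k * dT / dz * 1000
= 2.84 * 32.6 / 754 * 1000
= 0.12279 * 1000
= 122.7905 mW/m^2

122.7905


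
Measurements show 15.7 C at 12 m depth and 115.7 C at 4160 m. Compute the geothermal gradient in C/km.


dT = 115.7 - 15.7 = 100.0 C
dz = 4160 - 12 = 4148 m
gradient = dT/dz * 1000 = 100.0/4148 * 1000 = 24.108 C/km

24.108


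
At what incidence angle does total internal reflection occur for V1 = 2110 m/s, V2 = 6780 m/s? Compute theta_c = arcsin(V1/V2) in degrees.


V1/V2 = 2110/6780 = 0.311209
theta_c = arcsin(0.311209) = 18.1321 degrees

18.1321


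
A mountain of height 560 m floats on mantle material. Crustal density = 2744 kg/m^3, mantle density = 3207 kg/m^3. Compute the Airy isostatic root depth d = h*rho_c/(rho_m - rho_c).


rho_m - rho_c = 3207 - 2744 = 463
d = 560 * 2744 / 463
= 1536640 / 463
= 3318.88 m

3318.88


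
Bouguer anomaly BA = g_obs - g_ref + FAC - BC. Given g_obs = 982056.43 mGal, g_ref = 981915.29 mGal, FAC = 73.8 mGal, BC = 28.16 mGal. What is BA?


BA = g_obs - g_ref + FAC - BC
= 982056.43 - 981915.29 + 73.8 - 28.16
= 186.78 mGal

186.78


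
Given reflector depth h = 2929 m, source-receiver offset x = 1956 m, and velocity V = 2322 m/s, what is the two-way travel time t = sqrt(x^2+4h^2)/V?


x^2 + 4h^2 = 1956^2 + 4*2929^2 = 3825936 + 34316164 = 38142100
sqrt(38142100) = 6175.9291
t = 6175.9291 / 2322 = 2.6597 s

2.6597


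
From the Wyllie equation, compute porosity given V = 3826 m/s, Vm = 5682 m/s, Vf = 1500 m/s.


1/V - 1/Vm = 1/3826 - 1/5682 = 8.538e-05
1/Vf - 1/Vm = 1/1500 - 1/5682 = 0.00049067
phi = 8.538e-05 / 0.00049067 = 0.174

0.174


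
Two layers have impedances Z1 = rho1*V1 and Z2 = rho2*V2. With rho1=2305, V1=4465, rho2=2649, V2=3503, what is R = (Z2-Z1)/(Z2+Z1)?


Z1 = 2305 * 4465 = 10291825
Z2 = 2649 * 3503 = 9279447
R = (9279447 - 10291825) / (9279447 + 10291825) = -1012378 / 19571272 = -0.0517

-0.0517


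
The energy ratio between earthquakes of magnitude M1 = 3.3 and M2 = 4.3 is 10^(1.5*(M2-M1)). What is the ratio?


M2 - M1 = 4.3 - 3.3 = 1.0
1.5 * 1.0 = 1.5
ratio = 10^1.5 = 31.62

31.62


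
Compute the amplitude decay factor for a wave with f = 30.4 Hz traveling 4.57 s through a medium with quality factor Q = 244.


pi*f*t/Q = pi*30.4*4.57/244 = 1.788751
A/A0 = exp(-1.788751) = 0.167169

0.167169


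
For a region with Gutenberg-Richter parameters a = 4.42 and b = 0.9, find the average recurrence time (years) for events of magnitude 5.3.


log10(N) = 4.42 - 0.9*5.3 = -0.35
N = 10^-0.35 = 0.446684
T = 1/N = 1/0.446684 = 2.2387 years

2.2387


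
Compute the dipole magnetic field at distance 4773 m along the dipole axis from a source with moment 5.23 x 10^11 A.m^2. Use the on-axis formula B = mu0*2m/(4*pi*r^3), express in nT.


m = 5.23 x 10^11 = 523000000000 A.m^2
2m = 1046000000000 A.m^2
r^3 = 4773^3 = 108736237917
B = (4pi*10^-7) * 1046000000000 / (4*pi * 108736237917) * 1e9
= 1314442.366262 / 1366419864876.16 * 1e9
= 961.9608 nT

961.9608


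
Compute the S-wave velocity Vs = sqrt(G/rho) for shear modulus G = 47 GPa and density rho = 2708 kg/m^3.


Convert G to Pa: G = 47e9 Pa
Compute G/rho = 47e9 / 2708 = 17355982.2747
Vs = sqrt(17355982.2747) = 4166.05 m/s

4166.05


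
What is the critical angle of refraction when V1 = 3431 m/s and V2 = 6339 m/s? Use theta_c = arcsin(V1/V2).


V1/V2 = 3431/6339 = 0.541253
theta_c = arcsin(0.541253) = 32.7689 degrees

32.7689


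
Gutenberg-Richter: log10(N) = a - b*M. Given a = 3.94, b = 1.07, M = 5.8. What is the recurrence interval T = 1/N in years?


log10(N) = 3.94 - 1.07*5.8 = -2.266
N = 10^-2.266 = 0.00542
T = 1/N = 1/0.00542 = 184.5015 years

184.5015


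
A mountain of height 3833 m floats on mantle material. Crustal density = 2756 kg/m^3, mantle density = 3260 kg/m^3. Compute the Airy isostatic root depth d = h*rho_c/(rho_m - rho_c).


rho_m - rho_c = 3260 - 2756 = 504
d = 3833 * 2756 / 504
= 10563748 / 504
= 20959.82 m

20959.82


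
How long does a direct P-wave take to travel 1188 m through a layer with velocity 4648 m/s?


t = x / V
= 1188 / 4648
= 0.2556 s

0.2556


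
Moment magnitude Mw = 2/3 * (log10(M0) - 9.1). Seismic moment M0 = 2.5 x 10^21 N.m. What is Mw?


log10(M0) = log10(2.5 x 10^21) = 21.3979
Mw = 2/3 * (21.3979 - 9.1)
= 2/3 * 12.2979
= 8.2

8.2


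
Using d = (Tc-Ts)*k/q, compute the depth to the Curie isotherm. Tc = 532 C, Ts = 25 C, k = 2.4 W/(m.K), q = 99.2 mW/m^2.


T_Curie - T_surf = 532 - 25 = 507 C
Convert q to W/m^2: 99.2 mW/m^2 = 0.0992 W/m^2
d = 507 * 2.4 / 0.0992 = 12266.13 m

12266.13


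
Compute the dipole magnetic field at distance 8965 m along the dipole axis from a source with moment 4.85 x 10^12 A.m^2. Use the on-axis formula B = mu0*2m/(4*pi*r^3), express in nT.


m = 4.85 x 10^12 = 4850000000000 A.m^2
2m = 9700000000000 A.m^2
r^3 = 8965^3 = 720528032125
B = (4pi*10^-7) * 9700000000000 / (4*pi * 720528032125) * 1e9
= 12189379.495928 / 9054422289717.64 * 1e9
= 1346.2349 nT

1346.2349


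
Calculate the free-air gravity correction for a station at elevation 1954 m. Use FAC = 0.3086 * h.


FAC = 0.3086 * h
= 0.3086 * 1954
= 603.0044 mGal

603.0044


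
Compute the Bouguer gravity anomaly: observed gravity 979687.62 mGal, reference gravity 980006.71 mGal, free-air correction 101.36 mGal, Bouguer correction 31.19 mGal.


BA = g_obs - g_ref + FAC - BC
= 979687.62 - 980006.71 + 101.36 - 31.19
= -248.92 mGal

-248.92


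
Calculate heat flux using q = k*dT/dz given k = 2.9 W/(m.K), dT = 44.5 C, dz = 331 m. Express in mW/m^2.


q = k * dT / dz * 1000
= 2.9 * 44.5 / 331 * 1000
= 0.389879 * 1000
= 389.8792 mW/m^2

389.8792


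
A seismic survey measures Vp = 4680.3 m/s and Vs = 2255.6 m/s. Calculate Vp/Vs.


Vp/Vs = 4680.3 / 2255.6
= 2.075

2.075


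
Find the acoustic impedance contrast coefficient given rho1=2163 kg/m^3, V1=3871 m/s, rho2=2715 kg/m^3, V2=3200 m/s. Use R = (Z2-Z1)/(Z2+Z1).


Z1 = 2163 * 3871 = 8372973
Z2 = 2715 * 3200 = 8688000
R = (8688000 - 8372973) / (8688000 + 8372973) = 315027 / 17060973 = 0.0185

0.0185


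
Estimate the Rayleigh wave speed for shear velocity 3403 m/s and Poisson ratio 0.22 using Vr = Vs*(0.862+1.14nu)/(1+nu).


Numerator factor = 0.862 + 1.14*0.22 = 1.1128
Denominator = 1 + 0.22 = 1.22
Vr = 3403 * 1.1128 / 1.22 = 3103.98 m/s

3103.98


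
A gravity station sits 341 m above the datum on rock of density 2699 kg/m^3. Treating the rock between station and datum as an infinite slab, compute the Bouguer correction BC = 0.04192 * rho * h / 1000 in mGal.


BC = 0.04192 * rho * h / 1000
= 0.04192 * 2699 * 341 / 1000
= 38.5814 mGal

38.5814


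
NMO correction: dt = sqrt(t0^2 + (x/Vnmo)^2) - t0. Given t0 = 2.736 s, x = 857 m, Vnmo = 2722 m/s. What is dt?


x/Vnmo = 857/2722 = 0.314842
(x/Vnmo)^2 = 0.099126
t0^2 = 7.485696
sqrt(7.485696 + 0.099126) = 2.754055
dt = 2.754055 - 2.736 = 0.018055

0.018055


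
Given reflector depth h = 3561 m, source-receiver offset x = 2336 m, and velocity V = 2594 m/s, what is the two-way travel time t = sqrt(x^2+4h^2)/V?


x^2 + 4h^2 = 2336^2 + 4*3561^2 = 5456896 + 50722884 = 56179780
sqrt(56179780) = 7495.3172
t = 7495.3172 / 2594 = 2.8895 s

2.8895


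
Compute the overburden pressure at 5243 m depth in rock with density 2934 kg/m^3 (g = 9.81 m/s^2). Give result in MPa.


P = rho * g * z / 1e6
= 2934 * 9.81 * 5243 / 1e6
= 150906857.22 / 1e6
= 150.9069 MPa

150.9069


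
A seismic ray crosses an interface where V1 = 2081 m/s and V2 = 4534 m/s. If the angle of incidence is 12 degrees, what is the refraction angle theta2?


sin(theta1) = sin(12 deg) = 0.207912
sin(theta2) = V2/V1 * sin(theta1) = 4534/2081 * 0.207912 = 0.45299
theta2 = arcsin(0.45299) = 26.9357 degrees

26.9357


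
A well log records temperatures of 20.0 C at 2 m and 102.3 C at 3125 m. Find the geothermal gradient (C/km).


dT = 102.3 - 20.0 = 82.3 C
dz = 3125 - 2 = 3123 m
gradient = dT/dz * 1000 = 82.3/3123 * 1000 = 26.3529 C/km

26.3529


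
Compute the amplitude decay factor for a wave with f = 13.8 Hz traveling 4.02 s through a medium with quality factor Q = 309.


pi*f*t/Q = pi*13.8*4.02/309 = 0.564023
A/A0 = exp(-0.564023) = 0.568916

0.568916


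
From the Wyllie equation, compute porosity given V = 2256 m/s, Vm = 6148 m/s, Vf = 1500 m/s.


1/V - 1/Vm = 1/2256 - 1/6148 = 0.00028061
1/Vf - 1/Vm = 1/1500 - 1/6148 = 0.00050401
phi = 0.00028061 / 0.00050401 = 0.5567

0.5567


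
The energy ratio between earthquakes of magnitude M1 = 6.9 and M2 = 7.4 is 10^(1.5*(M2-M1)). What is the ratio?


M2 - M1 = 7.4 - 6.9 = 0.5
1.5 * 0.5 = 0.75
ratio = 10^0.75 = 5.62

5.62


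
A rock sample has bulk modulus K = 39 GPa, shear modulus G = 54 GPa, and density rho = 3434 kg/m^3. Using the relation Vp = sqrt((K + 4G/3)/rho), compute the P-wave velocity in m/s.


First compute the effective modulus:
K + 4G/3 = 39e9 + 4*54e9/3 = 111000000000.0 Pa
Then divide by density:
111000000000.0 / 3434 = 32323820.6174 Pa/(kg/m^3)
Take the square root:
Vp = sqrt(32323820.6174) = 5685.4 m/s

5685.4


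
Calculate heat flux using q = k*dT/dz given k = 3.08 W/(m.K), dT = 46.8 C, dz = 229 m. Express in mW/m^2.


q = k * dT / dz * 1000
= 3.08 * 46.8 / 229 * 1000
= 0.62945 * 1000
= 629.4498 mW/m^2

629.4498


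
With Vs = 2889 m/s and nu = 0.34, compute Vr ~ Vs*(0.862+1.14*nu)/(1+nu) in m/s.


Numerator factor = 0.862 + 1.14*0.34 = 1.2496
Denominator = 1 + 0.34 = 1.34
Vr = 2889 * 1.2496 / 1.34 = 2694.1 m/s

2694.1


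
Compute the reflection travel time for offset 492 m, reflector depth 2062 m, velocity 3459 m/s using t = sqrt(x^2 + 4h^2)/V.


x^2 + 4h^2 = 492^2 + 4*2062^2 = 242064 + 17007376 = 17249440
sqrt(17249440) = 4153.2445
t = 4153.2445 / 3459 = 1.2007 s

1.2007


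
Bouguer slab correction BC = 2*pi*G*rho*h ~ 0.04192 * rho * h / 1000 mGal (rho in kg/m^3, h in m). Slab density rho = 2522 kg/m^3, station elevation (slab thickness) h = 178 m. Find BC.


BC = 0.04192 * rho * h / 1000
= 0.04192 * 2522 * 178 / 1000
= 18.8186 mGal

18.8186


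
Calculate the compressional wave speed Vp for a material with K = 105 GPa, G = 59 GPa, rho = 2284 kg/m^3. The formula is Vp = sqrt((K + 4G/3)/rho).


First compute the effective modulus:
K + 4G/3 = 105e9 + 4*59e9/3 = 183666666666.67 Pa
Then divide by density:
183666666666.67 / 2284 = 80414477.5248 Pa/(kg/m^3)
Take the square root:
Vp = sqrt(80414477.5248) = 8967.41 m/s

8967.41


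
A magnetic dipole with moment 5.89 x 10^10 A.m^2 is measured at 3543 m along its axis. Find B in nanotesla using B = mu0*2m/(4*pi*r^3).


m = 5.89 x 10^10 = 58900000000 A.m^2
2m = 117800000000 A.m^2
r^3 = 3543^3 = 44474744007
B = (4pi*10^-7) * 117800000000 / (4*pi * 44474744007) * 1e9
= 148031.845837 / 558886116170.71 * 1e9
= 264.8694 nT

264.8694


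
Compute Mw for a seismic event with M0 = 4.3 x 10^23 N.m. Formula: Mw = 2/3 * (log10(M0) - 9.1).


log10(M0) = log10(4.3 x 10^23) = 23.6335
Mw = 2/3 * (23.6335 - 9.1)
= 2/3 * 14.5335
= 9.69

9.69


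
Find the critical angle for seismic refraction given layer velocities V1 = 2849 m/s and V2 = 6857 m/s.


V1/V2 = 2849/6857 = 0.415488
theta_c = arcsin(0.415488) = 24.55 degrees

24.55


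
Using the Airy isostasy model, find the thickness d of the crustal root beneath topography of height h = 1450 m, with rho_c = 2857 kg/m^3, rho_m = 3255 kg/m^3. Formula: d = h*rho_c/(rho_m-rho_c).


rho_m - rho_c = 3255 - 2857 = 398
d = 1450 * 2857 / 398
= 4142650 / 398
= 10408.67 m

10408.67


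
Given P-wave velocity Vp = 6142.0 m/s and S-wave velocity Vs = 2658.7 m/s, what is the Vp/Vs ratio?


Vp/Vs = 6142.0 / 2658.7
= 2.3102

2.3102


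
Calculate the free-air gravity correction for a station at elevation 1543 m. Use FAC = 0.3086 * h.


FAC = 0.3086 * h
= 0.3086 * 1543
= 476.1698 mGal

476.1698


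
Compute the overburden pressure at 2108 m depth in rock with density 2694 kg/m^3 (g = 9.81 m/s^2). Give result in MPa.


P = rho * g * z / 1e6
= 2694 * 9.81 * 2108 / 1e6
= 55710519.12 / 1e6
= 55.7105 MPa

55.7105


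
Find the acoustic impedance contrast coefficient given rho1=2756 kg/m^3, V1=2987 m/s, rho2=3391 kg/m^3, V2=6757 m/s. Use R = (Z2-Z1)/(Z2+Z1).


Z1 = 2756 * 2987 = 8232172
Z2 = 3391 * 6757 = 22912987
R = (22912987 - 8232172) / (22912987 + 8232172) = 14680815 / 31145159 = 0.4714

0.4714


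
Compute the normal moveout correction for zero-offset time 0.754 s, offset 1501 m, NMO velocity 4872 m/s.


x/Vnmo = 1501/4872 = 0.308087
(x/Vnmo)^2 = 0.094918
t0^2 = 0.568516
sqrt(0.568516 + 0.094918) = 0.814514
dt = 0.814514 - 0.754 = 0.060514

0.060514


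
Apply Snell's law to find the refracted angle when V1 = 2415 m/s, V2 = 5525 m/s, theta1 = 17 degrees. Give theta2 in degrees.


sin(theta1) = sin(17 deg) = 0.292372
sin(theta2) = V2/V1 * sin(theta1) = 5525/2415 * 0.292372 = 0.668884
theta2 = arcsin(0.668884) = 41.981 degrees

41.981


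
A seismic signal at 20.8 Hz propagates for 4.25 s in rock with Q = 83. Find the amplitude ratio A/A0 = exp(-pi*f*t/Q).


pi*f*t/Q = pi*20.8*4.25/83 = 3.345985
A/A0 = exp(-3.345985) = 0.035225

0.035225


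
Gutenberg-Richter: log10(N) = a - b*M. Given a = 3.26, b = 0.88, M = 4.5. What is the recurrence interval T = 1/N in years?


log10(N) = 3.26 - 0.88*4.5 = -0.7
N = 10^-0.7 = 0.199526
T = 1/N = 1/0.199526 = 5.0119 years

5.0119


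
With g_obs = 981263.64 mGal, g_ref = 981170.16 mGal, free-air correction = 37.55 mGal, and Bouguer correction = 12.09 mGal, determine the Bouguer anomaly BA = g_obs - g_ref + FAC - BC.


BA = g_obs - g_ref + FAC - BC
= 981263.64 - 981170.16 + 37.55 - 12.09
= 118.94 mGal

118.94


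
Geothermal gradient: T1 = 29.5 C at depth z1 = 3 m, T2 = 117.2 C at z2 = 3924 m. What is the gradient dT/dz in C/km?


dT = 117.2 - 29.5 = 87.7 C
dz = 3924 - 3 = 3921 m
gradient = dT/dz * 1000 = 87.7/3921 * 1000 = 22.3667 C/km

22.3667


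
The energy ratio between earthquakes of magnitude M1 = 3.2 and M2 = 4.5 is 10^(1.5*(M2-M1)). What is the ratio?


M2 - M1 = 4.5 - 3.2 = 1.3
1.5 * 1.3 = 1.95
ratio = 10^1.95 = 89.13

89.13


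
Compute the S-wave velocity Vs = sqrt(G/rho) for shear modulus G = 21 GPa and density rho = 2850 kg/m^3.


Convert G to Pa: G = 21e9 Pa
Compute G/rho = 21e9 / 2850 = 7368421.0526
Vs = sqrt(7368421.0526) = 2714.48 m/s

2714.48


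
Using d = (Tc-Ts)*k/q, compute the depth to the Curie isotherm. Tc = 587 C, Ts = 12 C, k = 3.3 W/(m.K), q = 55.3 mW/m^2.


T_Curie - T_surf = 587 - 12 = 575 C
Convert q to W/m^2: 55.3 mW/m^2 = 0.0553 W/m^2
d = 575 * 3.3 / 0.0553 = 34312.84 m

34312.84


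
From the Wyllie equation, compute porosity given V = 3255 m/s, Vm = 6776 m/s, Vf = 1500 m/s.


1/V - 1/Vm = 1/3255 - 1/6776 = 0.00015964
1/Vf - 1/Vm = 1/1500 - 1/6776 = 0.00051909
phi = 0.00015964 / 0.00051909 = 0.3075

0.3075


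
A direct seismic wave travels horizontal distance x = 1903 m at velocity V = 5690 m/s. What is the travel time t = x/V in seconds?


t = x / V
= 1903 / 5690
= 0.3344 s

0.3344


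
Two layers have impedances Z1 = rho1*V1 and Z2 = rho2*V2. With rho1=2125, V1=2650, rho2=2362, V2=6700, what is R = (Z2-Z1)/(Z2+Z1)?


Z1 = 2125 * 2650 = 5631250
Z2 = 2362 * 6700 = 15825400
R = (15825400 - 5631250) / (15825400 + 5631250) = 10194150 / 21456650 = 0.4751

0.4751


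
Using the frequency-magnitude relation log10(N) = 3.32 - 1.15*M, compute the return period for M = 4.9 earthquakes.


log10(N) = 3.32 - 1.15*4.9 = -2.315
N = 10^-2.315 = 0.004842
T = 1/N = 1/0.004842 = 206.538 years

206.538


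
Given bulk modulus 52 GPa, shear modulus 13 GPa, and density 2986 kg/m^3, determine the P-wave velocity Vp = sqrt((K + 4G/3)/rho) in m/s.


First compute the effective modulus:
K + 4G/3 = 52e9 + 4*13e9/3 = 69333333333.33 Pa
Then divide by density:
69333333333.33 / 2986 = 23219468.6314 Pa/(kg/m^3)
Take the square root:
Vp = sqrt(23219468.6314) = 4818.66 m/s

4818.66


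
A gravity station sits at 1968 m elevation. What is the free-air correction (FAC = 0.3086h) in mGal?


FAC = 0.3086 * h
= 0.3086 * 1968
= 607.3248 mGal

607.3248


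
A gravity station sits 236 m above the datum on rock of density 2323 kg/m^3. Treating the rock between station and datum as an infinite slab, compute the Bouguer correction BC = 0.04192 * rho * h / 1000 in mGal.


BC = 0.04192 * rho * h / 1000
= 0.04192 * 2323 * 236 / 1000
= 22.9817 mGal

22.9817


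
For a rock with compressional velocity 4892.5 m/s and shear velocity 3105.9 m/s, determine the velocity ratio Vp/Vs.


Vp/Vs = 4892.5 / 3105.9
= 1.5752

1.5752


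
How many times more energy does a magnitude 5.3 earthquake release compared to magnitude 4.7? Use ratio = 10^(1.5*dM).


M2 - M1 = 5.3 - 4.7 = 0.6
1.5 * 0.6 = 0.9
ratio = 10^0.9 = 7.94

7.94


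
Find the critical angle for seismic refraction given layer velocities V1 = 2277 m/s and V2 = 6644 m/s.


V1/V2 = 2277/6644 = 0.342715
theta_c = arcsin(0.342715) = 20.0424 degrees

20.0424


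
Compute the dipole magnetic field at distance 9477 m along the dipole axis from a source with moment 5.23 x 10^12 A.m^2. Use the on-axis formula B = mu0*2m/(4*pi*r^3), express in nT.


m = 5.23 x 10^12 = 5230000000000 A.m^2
2m = 10460000000000 A.m^2
r^3 = 9477^3 = 851162814333
B = (4pi*10^-7) * 10460000000000 / (4*pi * 851162814333) * 1e9
= 13144423.66262 / 10696027378069.46 * 1e9
= 1228.9071 nT

1228.9071


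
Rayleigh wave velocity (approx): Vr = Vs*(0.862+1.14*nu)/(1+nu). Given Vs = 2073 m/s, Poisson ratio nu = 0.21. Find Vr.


Numerator factor = 0.862 + 1.14*0.21 = 1.1014
Denominator = 1 + 0.21 = 1.21
Vr = 2073 * 1.1014 / 1.21 = 1886.94 m/s

1886.94


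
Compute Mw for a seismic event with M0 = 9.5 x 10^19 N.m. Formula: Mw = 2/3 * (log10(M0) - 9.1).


log10(M0) = log10(9.5 x 10^19) = 19.9777
Mw = 2/3 * (19.9777 - 9.1)
= 2/3 * 10.8777
= 7.25

7.25


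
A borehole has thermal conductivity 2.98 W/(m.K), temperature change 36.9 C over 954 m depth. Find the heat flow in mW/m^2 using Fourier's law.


q = k * dT / dz * 1000
= 2.98 * 36.9 / 954 * 1000
= 0.115264 * 1000
= 115.2642 mW/m^2

115.2642


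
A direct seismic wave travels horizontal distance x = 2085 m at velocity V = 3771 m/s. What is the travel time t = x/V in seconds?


t = x / V
= 2085 / 3771
= 0.5529 s

0.5529


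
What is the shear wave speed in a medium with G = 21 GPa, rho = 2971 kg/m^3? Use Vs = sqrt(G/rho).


Convert G to Pa: G = 21e9 Pa
Compute G/rho = 21e9 / 2971 = 7068327.1626
Vs = sqrt(7068327.1626) = 2658.63 m/s

2658.63


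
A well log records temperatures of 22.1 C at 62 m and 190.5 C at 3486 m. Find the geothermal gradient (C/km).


dT = 190.5 - 22.1 = 168.4 C
dz = 3486 - 62 = 3424 m
gradient = dT/dz * 1000 = 168.4/3424 * 1000 = 49.1822 C/km

49.1822


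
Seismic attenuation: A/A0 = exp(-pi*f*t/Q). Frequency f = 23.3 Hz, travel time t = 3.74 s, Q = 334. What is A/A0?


pi*f*t/Q = pi*23.3*3.74/334 = 0.819655
A/A0 = exp(-0.819655) = 0.440584

0.440584


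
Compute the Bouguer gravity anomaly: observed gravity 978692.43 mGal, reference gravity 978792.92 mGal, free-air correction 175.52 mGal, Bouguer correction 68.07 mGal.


BA = g_obs - g_ref + FAC - BC
= 978692.43 - 978792.92 + 175.52 - 68.07
= 6.96 mGal

6.96


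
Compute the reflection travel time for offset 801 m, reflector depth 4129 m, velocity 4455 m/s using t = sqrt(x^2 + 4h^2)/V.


x^2 + 4h^2 = 801^2 + 4*4129^2 = 641601 + 68194564 = 68836165
sqrt(68836165) = 8296.7563
t = 8296.7563 / 4455 = 1.8623 s

1.8623


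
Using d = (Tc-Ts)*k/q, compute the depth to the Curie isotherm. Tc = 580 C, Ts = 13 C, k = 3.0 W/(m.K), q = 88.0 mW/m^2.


T_Curie - T_surf = 580 - 13 = 567 C
Convert q to W/m^2: 88.0 mW/m^2 = 0.088 W/m^2
d = 567 * 3.0 / 0.088 = 19329.55 m

19329.55


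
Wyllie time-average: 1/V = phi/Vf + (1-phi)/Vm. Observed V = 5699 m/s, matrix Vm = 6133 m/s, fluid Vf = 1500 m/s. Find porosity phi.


1/V - 1/Vm = 1/5699 - 1/6133 = 1.242e-05
1/Vf - 1/Vm = 1/1500 - 1/6133 = 0.00050361
phi = 1.242e-05 / 0.00050361 = 0.0247

0.0247


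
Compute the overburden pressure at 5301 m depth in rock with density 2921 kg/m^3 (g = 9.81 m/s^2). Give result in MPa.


P = rho * g * z / 1e6
= 2921 * 9.81 * 5301 / 1e6
= 151900208.01 / 1e6
= 151.9002 MPa

151.9002


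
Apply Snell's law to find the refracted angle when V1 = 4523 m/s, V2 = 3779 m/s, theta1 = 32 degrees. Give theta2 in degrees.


sin(theta1) = sin(32 deg) = 0.529919
sin(theta2) = V2/V1 * sin(theta1) = 3779/4523 * 0.529919 = 0.442751
theta2 = arcsin(0.442751) = 26.2796 degrees

26.2796


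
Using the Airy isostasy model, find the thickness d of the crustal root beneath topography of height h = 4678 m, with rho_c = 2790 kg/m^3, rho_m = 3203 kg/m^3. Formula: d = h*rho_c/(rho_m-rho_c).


rho_m - rho_c = 3203 - 2790 = 413
d = 4678 * 2790 / 413
= 13051620 / 413
= 31601.99 m

31601.99


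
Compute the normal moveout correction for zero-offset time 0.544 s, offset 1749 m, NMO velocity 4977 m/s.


x/Vnmo = 1749/4977 = 0.351417
(x/Vnmo)^2 = 0.123494
t0^2 = 0.295936
sqrt(0.295936 + 0.123494) = 0.647634
dt = 0.647634 - 0.544 = 0.103634

0.103634


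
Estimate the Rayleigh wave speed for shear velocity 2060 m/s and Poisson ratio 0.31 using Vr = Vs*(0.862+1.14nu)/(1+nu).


Numerator factor = 0.862 + 1.14*0.31 = 1.2154
Denominator = 1 + 0.31 = 1.31
Vr = 2060 * 1.2154 / 1.31 = 1911.24 m/s

1911.24


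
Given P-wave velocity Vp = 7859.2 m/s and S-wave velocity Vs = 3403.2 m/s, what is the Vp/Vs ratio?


Vp/Vs = 7859.2 / 3403.2
= 2.3094

2.3094


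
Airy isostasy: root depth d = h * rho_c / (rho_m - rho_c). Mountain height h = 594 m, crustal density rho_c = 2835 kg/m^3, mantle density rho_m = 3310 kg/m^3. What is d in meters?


rho_m - rho_c = 3310 - 2835 = 475
d = 594 * 2835 / 475
= 1683990 / 475
= 3545.24 m

3545.24


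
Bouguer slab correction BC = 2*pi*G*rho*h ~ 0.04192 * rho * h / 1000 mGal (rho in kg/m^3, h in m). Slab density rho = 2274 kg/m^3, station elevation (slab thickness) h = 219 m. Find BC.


BC = 0.04192 * rho * h / 1000
= 0.04192 * 2274 * 219 / 1000
= 20.8764 mGal

20.8764


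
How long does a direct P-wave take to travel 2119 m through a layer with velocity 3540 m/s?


t = x / V
= 2119 / 3540
= 0.5986 s

0.5986


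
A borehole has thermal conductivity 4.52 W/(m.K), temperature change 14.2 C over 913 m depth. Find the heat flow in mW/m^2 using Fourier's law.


q = k * dT / dz * 1000
= 4.52 * 14.2 / 913 * 1000
= 0.0703 * 1000
= 70.3001 mW/m^2

70.3001


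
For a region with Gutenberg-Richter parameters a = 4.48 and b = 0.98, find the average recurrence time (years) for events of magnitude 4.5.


log10(N) = 4.48 - 0.98*4.5 = 0.07
N = 10^0.07 = 1.174898
T = 1/N = 1/1.174898 = 0.8511 years

0.8511


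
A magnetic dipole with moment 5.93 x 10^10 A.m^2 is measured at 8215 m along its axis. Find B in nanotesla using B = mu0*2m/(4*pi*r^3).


m = 5.93 x 10^10 = 59300000000 A.m^2
2m = 118600000000 A.m^2
r^3 = 8215^3 = 554399338375
B = (4pi*10^-7) * 118600000000 / (4*pi * 554399338375) * 1e9
= 149037.155486 / 6966787554375.77 * 1e9
= 21.3925 nT

21.3925


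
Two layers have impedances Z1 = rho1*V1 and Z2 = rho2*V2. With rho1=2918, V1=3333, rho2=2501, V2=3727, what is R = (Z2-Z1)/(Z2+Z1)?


Z1 = 2918 * 3333 = 9725694
Z2 = 2501 * 3727 = 9321227
R = (9321227 - 9725694) / (9321227 + 9725694) = -404467 / 19046921 = -0.0212

-0.0212


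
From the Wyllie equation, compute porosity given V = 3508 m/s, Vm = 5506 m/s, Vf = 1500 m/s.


1/V - 1/Vm = 1/3508 - 1/5506 = 0.00010344
1/Vf - 1/Vm = 1/1500 - 1/5506 = 0.00048505
phi = 0.00010344 / 0.00048505 = 0.2133

0.2133


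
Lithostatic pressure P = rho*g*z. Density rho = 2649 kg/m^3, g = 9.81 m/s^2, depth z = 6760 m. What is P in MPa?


P = rho * g * z / 1e6
= 2649 * 9.81 * 6760 / 1e6
= 175670024.4 / 1e6
= 175.67 MPa

175.67


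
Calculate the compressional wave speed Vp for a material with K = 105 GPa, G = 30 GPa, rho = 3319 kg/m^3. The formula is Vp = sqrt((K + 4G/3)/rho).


First compute the effective modulus:
K + 4G/3 = 105e9 + 4*30e9/3 = 145000000000.0 Pa
Then divide by density:
145000000000.0 / 3319 = 43687857.7885 Pa/(kg/m^3)
Take the square root:
Vp = sqrt(43687857.7885) = 6609.68 m/s

6609.68


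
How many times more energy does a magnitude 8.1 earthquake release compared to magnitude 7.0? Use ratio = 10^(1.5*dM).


M2 - M1 = 8.1 - 7.0 = 1.1
1.5 * 1.1 = 1.65
ratio = 10^1.65 = 44.67

44.67


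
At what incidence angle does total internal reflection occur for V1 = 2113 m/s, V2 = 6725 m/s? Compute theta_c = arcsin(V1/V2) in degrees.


V1/V2 = 2113/6725 = 0.314201
theta_c = arcsin(0.314201) = 18.3126 degrees

18.3126


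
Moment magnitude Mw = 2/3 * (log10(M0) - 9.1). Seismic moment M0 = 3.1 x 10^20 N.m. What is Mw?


log10(M0) = log10(3.1 x 10^20) = 20.4914
Mw = 2/3 * (20.4914 - 9.1)
= 2/3 * 11.3914
= 7.59

7.59


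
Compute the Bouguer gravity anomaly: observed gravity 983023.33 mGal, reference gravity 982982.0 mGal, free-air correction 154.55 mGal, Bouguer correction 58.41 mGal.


BA = g_obs - g_ref + FAC - BC
= 983023.33 - 982982.0 + 154.55 - 58.41
= 137.47 mGal

137.47
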